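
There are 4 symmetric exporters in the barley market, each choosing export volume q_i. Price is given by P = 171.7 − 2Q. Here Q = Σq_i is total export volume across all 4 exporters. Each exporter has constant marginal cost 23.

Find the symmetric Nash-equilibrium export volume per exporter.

14.87

A representative exporter's profit is π_i = q_i(171.7 − 2Q) − 23q_i, with Q = q_i + Σ_{j≠i} q_j.
First-order condition: 148.7 − 4q_i − 2Σ_{j≠i} q_j = 0.
In a symmetric equilibrium every exporter chooses the same q, so Σ_{j≠i} q_j = 3q. The condition becomes 148.7 − 10q = 0, giving q = 148.7/10 = 14.87.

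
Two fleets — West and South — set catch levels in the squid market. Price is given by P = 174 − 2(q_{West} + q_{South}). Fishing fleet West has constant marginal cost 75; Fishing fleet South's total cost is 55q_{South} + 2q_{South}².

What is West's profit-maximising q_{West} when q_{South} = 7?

21.25

Fishing fleet West's profit: π = q_{West}(174 − 2(q_{West} + q_{South})) − 75q_{West}.
∂π/∂q_{West} = 99 − 4q_{West} − 2q_{South} = 0, so q_{West} = 24.75 − 0.5q_{South}.
At q_{South} = 7: q_{West} = 24.75 − 0.5·7 = 21.25.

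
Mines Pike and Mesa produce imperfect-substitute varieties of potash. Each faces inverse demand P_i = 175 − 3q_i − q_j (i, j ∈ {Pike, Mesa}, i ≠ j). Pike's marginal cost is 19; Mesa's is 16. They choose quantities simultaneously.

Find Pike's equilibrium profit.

Mine Pike's profit: π = q_{Pike}(175 − 3q_{Pike} − q_{Mesa}) − 19q_{Pike}.
∂π/∂q_{Pike} = 156 − 6q_{Pike} − q_{Mesa} = 0 ⇒ q_{Pike} = 26 − (1/6)q_{Mesa}.
Similarly q_{Mesa} = 26.5 − (1/6)q_{Pike}.
Solving the two reaction functions simultaneously: (1 − (−1/6)(−1/6))q_{Pike} = 26 − (1/6)·26.5, so (35/36)q_{Pike} = 259/12 and q_{Pike} = 22.2.
Then q_{Mesa} = 26.5 − (1/6)·22.2 = 22.8.
P_{Pike} = 175 − 3·22.2 − 22.8 = 85.6.
Profit = (85.6 − 19)·22.2 = 1478.52.

1478.52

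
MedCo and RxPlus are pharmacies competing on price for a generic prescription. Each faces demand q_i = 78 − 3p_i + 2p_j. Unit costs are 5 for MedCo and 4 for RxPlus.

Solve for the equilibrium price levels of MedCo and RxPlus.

MedCo's profit: π = (p_{MedCo} − 5)(78 − 3p_{MedCo} + 2p_{RxPlus}).
∂π/∂p_{MedCo} = 93 − 6p_{MedCo} + 2p_{RxPlus} = 0 ⇒ p_{MedCo} = 15.5 + (1/3)p_{RxPlus}.
Similarly p_{RxPlus} = 15 + (1/3)p_{MedCo}.
Plugging p_{RxPlus} into MedCo's best response: p_{MedCo} = 15.5 + (1/3)(15 + (1/3)p_{MedCo}) ⇒ (8/9)p_{MedCo} = 20.5, so p_{MedCo} = 23.0625.
Then p_{RxPlus} = 15 + (1/3)·23.0625 = 22.6875.

23.0625, 22.6875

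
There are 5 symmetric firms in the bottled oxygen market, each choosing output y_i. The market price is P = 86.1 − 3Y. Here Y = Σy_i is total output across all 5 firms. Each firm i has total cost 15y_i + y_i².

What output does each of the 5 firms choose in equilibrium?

A representative firm's profit is π_i = y_i(86.1 − 3Y) − 15y_i − y_i², with Y = y_i + Σ_{j≠i} y_j.
First-order condition: 71.1 − 8y_i − 3Σ_{j≠i} y_j = 0.
Imposing symmetry (y_j = y for all j) turns Σ_{j≠i} y_j into 4y, so 71.1 = 20y and y = 3.555.

3.555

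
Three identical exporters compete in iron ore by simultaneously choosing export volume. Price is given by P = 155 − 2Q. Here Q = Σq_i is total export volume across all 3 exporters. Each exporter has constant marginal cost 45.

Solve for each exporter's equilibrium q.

13.75

A representative exporter's profit is π_i = q_i(155 − 2Q) − 45q_i, with Q = q_i + Σ_{j≠i} q_j.
First-order condition: 110 − 4q_i − 2Σ_{j≠i} q_j = 0.
In a symmetric equilibrium every exporter chooses the same q, so Σ_{j≠i} q_j = 2q. The condition becomes 110 − 8q = 0, giving q = 110/8 = 13.75.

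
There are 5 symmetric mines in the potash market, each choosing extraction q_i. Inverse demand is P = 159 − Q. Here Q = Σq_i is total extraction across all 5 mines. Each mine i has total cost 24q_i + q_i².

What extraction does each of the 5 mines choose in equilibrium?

A representative mine's profit is π_i = q_i(159 − Q) − 24q_i − q_i², with Q = q_i + Σ_{j≠i} q_j.
First-order condition: 135 − 4q_i − Σ_{j≠i} q_j = 0.
With identical mines, set every q_j = q: then 135 − 4q − 4q = 0, i.e. q = 135/8 = 16.875.

16.875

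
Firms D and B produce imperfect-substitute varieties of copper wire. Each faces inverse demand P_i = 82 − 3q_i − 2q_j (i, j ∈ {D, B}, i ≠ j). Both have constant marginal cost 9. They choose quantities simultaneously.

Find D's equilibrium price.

Firm D's profit: π = q_D(82 − 3q_D − 2q_B) − 9q_D.
∂π/∂q_D = 73 − 6q_D − 2q_B = 0 ⇒ q_D = 73/6 − (1/3)q_B.
The game is symmetric, so in equilibrium q_B = q_D: the reaction function gives (4/3)q_D = 73/6, hence q_D = 9.125.
P_D = 82 − 3·9.125 − 2·9.125 = 36.375.

36.375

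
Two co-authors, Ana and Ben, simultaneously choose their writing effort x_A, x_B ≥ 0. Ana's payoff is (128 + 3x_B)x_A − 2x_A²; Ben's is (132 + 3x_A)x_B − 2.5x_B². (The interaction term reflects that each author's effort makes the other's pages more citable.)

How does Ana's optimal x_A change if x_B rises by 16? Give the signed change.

12

Expanding Ana's payoff: 128x_A + 3x_Bx_A − 2x_A².
∂π/∂x_A = 128 + 3x_B − 4x_A = 0, so x_A = 32 + 0.75x_B.
The reaction-function slope is 0.75, so a 16-unit rise in x_B moves x_A by 0.75 × 16 = 12. Ana's best response rises — the actions are strategic complements.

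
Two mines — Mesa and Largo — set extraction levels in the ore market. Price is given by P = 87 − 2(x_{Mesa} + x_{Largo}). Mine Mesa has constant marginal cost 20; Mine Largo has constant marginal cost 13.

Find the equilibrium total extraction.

23.5

Mine Mesa's profit: π = x_{Mesa}(87 − 2(x_{Mesa} + x_{Largo})) − 20x_{Mesa}.
∂π/∂x_{Mesa} = 67 − 4x_{Mesa} − 2x_{Largo} = 0, so x_{Mesa} = 16.75 − 0.5x_{Largo}.
By the same steps for Largo: x_{Largo} = 18.5 − 0.5x_{Mesa}.
Solving the two reaction functions simultaneously: (1 − (−0.5)(−0.5))x_{Mesa} = 16.75 − 0.5·18.5, so 0.75x_{Mesa} = 7.5 and x_{Mesa} = 10.
Then x_{Largo} = 18.5 − 0.5·10 = 13.5.
Total extraction: 10 + 13.5 = 23.5.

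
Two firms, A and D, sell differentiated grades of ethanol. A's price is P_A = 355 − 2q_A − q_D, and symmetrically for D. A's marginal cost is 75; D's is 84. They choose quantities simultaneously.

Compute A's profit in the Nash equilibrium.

Firm A's profit: π = q_A(355 − 2q_A − q_D) − 75q_A.
∂π/∂q_A = 280 − 4q_A − q_D = 0 ⇒ q_A = 70 − 0.25q_D.
Similarly q_D = 67.75 − 0.25q_A.
Substituting the second reaction function into the first: q_A = 70 − 0.25(67.75 − 0.25q_A), which gives 0.9375q_A = 53.0625 ⇒ q_A = 56.6.
Then q_D = 67.75 − 0.25·56.6 = 53.6.
P_A = 355 − 2·56.6 − 53.6 = 188.2.
Profit = (188.2 − 75)·56.6 = 6407.12.

6407.12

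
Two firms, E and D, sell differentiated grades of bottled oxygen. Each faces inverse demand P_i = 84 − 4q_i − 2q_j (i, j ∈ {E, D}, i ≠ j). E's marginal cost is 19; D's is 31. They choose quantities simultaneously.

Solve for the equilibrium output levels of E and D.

6.9, 4.9

Firm E's profit: π = q_E(84 − 4q_E − 2q_D) − 19q_E.
∂π/∂q_E = 65 − 8q_E − 2q_D = 0 ⇒ q_E = 8.125 − 0.25q_D.
Similarly q_D = 6.625 − 0.25q_E.
Solving the two reaction functions simultaneously: (1 − (−0.25)(−0.25))q_E = 8.125 − 0.25·6.625, so 0.9375q_E = 207/32 and q_E = 6.9.
Then q_D = 6.625 − 0.25·6.9 = 4.9.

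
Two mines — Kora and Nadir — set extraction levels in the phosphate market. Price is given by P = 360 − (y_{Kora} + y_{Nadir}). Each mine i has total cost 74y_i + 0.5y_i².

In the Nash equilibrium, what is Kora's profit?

Mine Kora's profit: π = y_{Kora}(360 − (y_{Kora} + y_{Nadir})) − 74y_{Kora} − 0.5y_{Kora}².
∂π/∂y_{Kora} = 286 − 3y_{Kora} − y_{Nadir} = 0, so y_{Kora} = 286/3 − (1/3)y_{Nadir}.
Setting y_{Kora} = y_{Nadir} in the reaction function: y_{Kora} = 286/3 − (1/3)y_{Kora}, so y_{Kora} = (286/3) / (4/3) = 71.5.
Price P = 360 − 143 = 217.
Kora's profit: (217 − 74)·71.5 − 0.5(71.5)² = 7668.375.

7668.375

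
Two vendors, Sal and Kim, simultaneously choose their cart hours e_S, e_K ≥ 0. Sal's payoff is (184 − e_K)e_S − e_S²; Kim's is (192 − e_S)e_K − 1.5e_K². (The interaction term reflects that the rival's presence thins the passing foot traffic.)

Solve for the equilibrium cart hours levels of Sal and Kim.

Expanding Sal's payoff: 184e_S − e_Ke_S − e_S².
∂π/∂e_S = 184 − e_K − 2e_S = 0, so e_S = 92 − 0.5e_K.
Likewise for Kim: e_K = 64 − (1/3)e_S.
Substituting the second reaction function into the first: e_S = 92 − 0.5(64 − (1/3)e_S), which gives (5/6)e_S = 60 ⇒ e_S = 72.
Then e_K = 64 − (1/3)·72 = 40.

72, 40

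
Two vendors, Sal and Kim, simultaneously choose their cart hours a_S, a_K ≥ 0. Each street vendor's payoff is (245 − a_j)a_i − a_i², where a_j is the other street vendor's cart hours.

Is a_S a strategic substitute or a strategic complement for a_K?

Sal's payoff is (245 − a_K)a_S − a_S².
∂π/∂a_S = 245 − a_K − 2a_S = 0, so a_S = 122.5 − 0.5a_K.
The best-response slope da_S/da_K = −0.5 < 0: the reaction function is downward-sloping, so the choices are strategic substitutes.

strategic substitutes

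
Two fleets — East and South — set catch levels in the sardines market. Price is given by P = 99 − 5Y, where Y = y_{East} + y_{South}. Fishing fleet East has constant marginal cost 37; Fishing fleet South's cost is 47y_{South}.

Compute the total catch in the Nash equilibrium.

7.6

Fishing fleet East's profit: π = y_{East}(99 − 5(y_{East} + y_{South})) − 37y_{East}.
∂π/∂y_{East} = 62 − 10y_{East} − 5y_{South} = 0, so y_{East} = 6.2 − 0.5y_{South}.
By the same steps for South: y_{South} = 5.2 − 0.5y_{East}.
Plugging y_{South} into East's best response: y_{East} = 6.2 − 0.5(5.2 − 0.5y_{East}) ⇒ 0.75y_{East} = 3.6, so y_{East} = 4.8.
Then y_{South} = 5.2 − 0.5·4.8 = 2.8.
Total catch: 4.8 + 2.8 = 7.6.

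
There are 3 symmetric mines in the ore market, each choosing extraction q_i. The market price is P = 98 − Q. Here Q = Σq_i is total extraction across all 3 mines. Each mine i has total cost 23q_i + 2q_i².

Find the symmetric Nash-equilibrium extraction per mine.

9.375

A representative mine's profit is π_i = q_i(98 − Q) − 23q_i − 2q_i², with Q = q_i + Σ_{j≠i} q_j.
First-order condition: 75 − 6q_i − Σ_{j≠i} q_j = 0.
With identical mines, set every q_j = q: then 75 − 6q − 2q = 0, i.e. q = 75/8 = 9.375.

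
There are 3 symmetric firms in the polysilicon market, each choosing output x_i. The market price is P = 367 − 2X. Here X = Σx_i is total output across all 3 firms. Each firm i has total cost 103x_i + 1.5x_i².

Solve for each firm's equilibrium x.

A representative firm's profit is π_i = x_i(367 − 2X) − 103x_i − 1.5x_i², with X = x_i + Σ_{j≠i} x_j.
First-order condition: 264 − 7x_i − 2Σ_{j≠i} x_j = 0.
In a symmetric equilibrium every firm chooses the same x, so Σ_{j≠i} x_j = 2x. The condition becomes 264 − 11x = 0, giving x = 264/11 = 24.

24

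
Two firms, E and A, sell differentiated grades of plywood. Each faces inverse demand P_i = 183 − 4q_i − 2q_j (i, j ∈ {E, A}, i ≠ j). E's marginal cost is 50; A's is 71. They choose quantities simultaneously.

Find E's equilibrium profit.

784

Firm E's profit: π = q_E(183 − 4q_E − 2q_A) − 50q_E.
∂π/∂q_E = 133 − 8q_E − 2q_A = 0 ⇒ q_E = 16.625 − 0.25q_A.
Similarly q_A = 14 − 0.25q_E.
Substituting the second reaction function into the first: q_E = 16.625 − 0.25(14 − 0.25q_E), which gives 0.9375q_E = 13.125 ⇒ q_E = 14.
Then q_A = 14 − 0.25·14 = 10.5.
P_E = 183 − 4·14 − 2·10.5 = 106.
Profit = (106 − 50)·14 = 784.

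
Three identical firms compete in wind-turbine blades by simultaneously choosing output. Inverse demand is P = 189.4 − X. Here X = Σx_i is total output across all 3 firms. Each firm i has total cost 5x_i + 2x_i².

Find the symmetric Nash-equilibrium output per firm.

A representative firm's profit is π_i = x_i(189.4 − X) − 5x_i − 2x_i², with X = x_i + Σ_{j≠i} x_j.
First-order condition: 184.4 − 6x_i − Σ_{j≠i} x_j = 0.
With identical firms, set every x_j = x: then 184.4 − 6x − 2x = 0, i.e. x = 184.4/8 = 23.05.

23.05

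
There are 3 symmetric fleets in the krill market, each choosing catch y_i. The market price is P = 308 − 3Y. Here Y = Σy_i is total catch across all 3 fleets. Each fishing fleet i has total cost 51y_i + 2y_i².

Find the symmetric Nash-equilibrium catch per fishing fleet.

16.0625

A representative fishing fleet's profit is π_i = y_i(308 − 3Y) − 51y_i − 2y_i², with Y = y_i + Σ_{j≠i} y_j.
First-order condition: 257 − 10y_i − 3Σ_{j≠i} y_j = 0.
With identical fishing fleets, set every y_j = y: then 257 − 10y − 6y = 0, i.e. y = 257/16 = 16.0625.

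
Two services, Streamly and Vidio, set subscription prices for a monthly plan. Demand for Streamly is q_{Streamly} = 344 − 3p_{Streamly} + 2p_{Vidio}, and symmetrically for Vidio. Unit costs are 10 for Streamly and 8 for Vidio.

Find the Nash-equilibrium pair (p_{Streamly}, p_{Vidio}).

Streamly's profit: π = (p_{Streamly} − 10)(344 − 3p_{Streamly} + 2p_{Vidio}).
∂π/∂p_{Streamly} = 374 − 6p_{Streamly} + 2p_{Vidio} = 0 ⇒ p_{Streamly} = 187/3 + (1/3)p_{Vidio}.
Similarly p_{Vidio} = 184/3 + (1/3)p_{Streamly}.
Plugging p_{Vidio} into Streamly's best response: p_{Streamly} = 187/3 + (1/3)(184/3 + (1/3)p_{Streamly}) ⇒ (8/9)p_{Streamly} = 745/9, so p_{Streamly} = 93.125.
Then p_{Vidio} = 184/3 + (1/3)·93.125 = 92.375.

93.125, 92.375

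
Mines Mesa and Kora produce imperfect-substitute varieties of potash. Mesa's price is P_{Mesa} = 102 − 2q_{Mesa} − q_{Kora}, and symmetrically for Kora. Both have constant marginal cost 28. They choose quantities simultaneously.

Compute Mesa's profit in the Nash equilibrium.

Mine Mesa's profit: π = q_{Mesa}(102 − 2q_{Mesa} − q_{Kora}) − 28q_{Mesa}.
∂π/∂q_{Mesa} = 74 − 4q_{Mesa} − q_{Kora} = 0 ⇒ q_{Mesa} = 18.5 − 0.25q_{Kora}.
The game is symmetric, so in equilibrium q_{Kora} = q_{Mesa}: the reaction function gives 1.25q_{Mesa} = 18.5, hence q_{Mesa} = 14.8.
P_{Mesa} = 102 − 2·14.8 − 14.8 = 57.6.
Profit = (57.6 − 28)·14.8 = 438.08.

438.08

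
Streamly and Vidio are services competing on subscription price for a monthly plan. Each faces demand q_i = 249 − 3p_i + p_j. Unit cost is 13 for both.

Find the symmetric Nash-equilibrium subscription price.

57.6

Streamly's profit: π = (p_{Streamly} − 13)(249 − 3p_{Streamly} + p_{Vidio}).
∂π/∂p_{Streamly} = 288 − 6p_{Streamly} + p_{Vidio} = 0 ⇒ p_{Streamly} = 48 + (1/6)p_{Vidio}.
Setting p_{Streamly} = p_{Vidio} in the reaction function: p_{Streamly} = 48 + (1/6)p_{Streamly}, so p_{Streamly} = 48 / (5/6) = 57.6.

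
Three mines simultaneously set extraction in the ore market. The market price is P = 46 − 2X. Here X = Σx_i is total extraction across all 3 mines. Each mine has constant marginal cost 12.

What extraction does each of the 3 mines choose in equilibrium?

A representative mine's profit is π_i = x_i(46 − 2X) − 12x_i, with X = x_i + Σ_{j≠i} x_j.
First-order condition: 34 − 4x_i − 2Σ_{j≠i} x_j = 0.
Imposing symmetry (x_j = x for all j) turns Σ_{j≠i} x_j into 2x, so 34 = 8x and x = 4.25.

4.25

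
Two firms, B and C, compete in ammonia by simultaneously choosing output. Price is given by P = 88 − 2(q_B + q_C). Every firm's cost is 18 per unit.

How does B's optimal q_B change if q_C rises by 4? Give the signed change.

Firm B's profit: π = q_B(88 − 2(q_B + q_C)) − 18q_B.
∂π/∂q_B = 70 − 4q_B − 2q_C = 0, so q_B = 17.5 − 0.5q_C.
The reaction-function slope is −0.5, so a 4-unit rise in q_C moves q_B by −0.5 × 4 = −2. B's best response falls — the actions are strategic substitutes.

-2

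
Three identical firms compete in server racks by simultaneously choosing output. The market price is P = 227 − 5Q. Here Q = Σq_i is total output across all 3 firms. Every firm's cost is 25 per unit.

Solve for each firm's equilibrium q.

A representative firm's profit is π_i = q_i(227 − 5Q) − 25q_i, with Q = q_i + Σ_{j≠i} q_j.
First-order condition: 202 − 10q_i − 5Σ_{j≠i} q_j = 0.
In a symmetric equilibrium every firm chooses the same q, so Σ_{j≠i} q_j = 2q. The condition becomes 202 − 20q = 0, giving q = 202/20 = 10.1.

10.1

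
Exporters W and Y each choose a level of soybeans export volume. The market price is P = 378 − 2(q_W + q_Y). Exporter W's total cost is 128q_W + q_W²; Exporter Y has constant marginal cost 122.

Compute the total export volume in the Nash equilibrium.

76.2

Exporter W's profit: π = q_W(378 − 2(q_W + q_Y)) − 128q_W − q_W².
∂π/∂q_W = 250 − 6q_W − 2q_Y = 0, so q_W = 125/3 − (1/3)q_Y.
For Y: ∂π/∂q_Y = 256 − 4q_Y − 2q_W = 0 ⇒ q_Y = 64 − 0.5q_W.
Solving the two reaction functions simultaneously: (1 − (−1/3)(−0.5))q_W = 125/3 − (1/3)·64, so (5/6)q_W = 61/3 and q_W = 24.4.
Then q_Y = 64 − 0.5·24.4 = 51.8.
Total export volume: 24.4 + 51.8 = 76.2.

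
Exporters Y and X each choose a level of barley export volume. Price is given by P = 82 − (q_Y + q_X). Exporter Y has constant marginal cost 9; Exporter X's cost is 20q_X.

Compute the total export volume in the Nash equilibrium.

Exporter Y's profit: π = q_Y(82 − (q_Y + q_X)) − 9q_Y.
∂π/∂q_Y = 73 − 2q_Y − q_X = 0, so q_Y = 36.5 − 0.5q_X.
By the same steps for X: q_X = 31 − 0.5q_Y.
Plugging q_X into Y's best response: q_Y = 36.5 − 0.5(31 − 0.5q_Y) ⇒ 0.75q_Y = 21, so q_Y = 28.
Then q_X = 31 − 0.5·28 = 17.
Total export volume: 28 + 17 = 45.

45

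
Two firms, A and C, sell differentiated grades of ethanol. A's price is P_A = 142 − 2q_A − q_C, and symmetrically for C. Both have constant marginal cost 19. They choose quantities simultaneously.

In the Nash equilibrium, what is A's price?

68.2

Firm A's profit: π = q_A(142 − 2q_A − q_C) − 19q_A.
∂π/∂q_A = 123 − 4q_A − q_C = 0 ⇒ q_A = 30.75 − 0.25q_C.
Setting q_A = q_C in the reaction function: q_A = 30.75 − 0.25q_A, so q_A = 30.75 / 1.25 = 24.6.
P_A = 142 − 2·24.6 − 24.6 = 68.2.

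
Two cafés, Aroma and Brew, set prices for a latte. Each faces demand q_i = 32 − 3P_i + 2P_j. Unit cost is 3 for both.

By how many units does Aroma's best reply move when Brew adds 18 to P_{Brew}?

6

Aroma's profit: π = (P_{Aroma} − 3)(32 − 3P_{Aroma} + 2P_{Brew}).
∂π/∂P_{Aroma} = 41 − 6P_{Aroma} + 2P_{Brew} = 0 ⇒ P_{Aroma} = 41/6 + (1/3)P_{Brew}.
The reaction-function slope is 1/3, so an 18-unit rise in P_{Brew} moves P_{Aroma} by 1/3 × 18 = 6. Aroma's best response rises — the actions are strategic complements.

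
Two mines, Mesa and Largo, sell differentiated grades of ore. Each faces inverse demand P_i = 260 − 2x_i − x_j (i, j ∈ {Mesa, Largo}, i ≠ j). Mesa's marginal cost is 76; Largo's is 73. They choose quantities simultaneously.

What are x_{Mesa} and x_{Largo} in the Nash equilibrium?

36.6, 37.6

Mine Mesa's profit: π = x_{Mesa}(260 − 2x_{Mesa} − x_{Largo}) − 76x_{Mesa}.
∂π/∂x_{Mesa} = 184 − 4x_{Mesa} − x_{Largo} = 0 ⇒ x_{Mesa} = 46 − 0.25x_{Largo}.
Similarly x_{Largo} = 46.75 − 0.25x_{Mesa}.
Substituting the second reaction function into the first: x_{Mesa} = 46 − 0.25(46.75 − 0.25x_{Mesa}), which gives 0.9375x_{Mesa} = 34.3125 ⇒ x_{Mesa} = 36.6.
Then x_{Largo} = 46.75 − 0.25·36.6 = 37.6.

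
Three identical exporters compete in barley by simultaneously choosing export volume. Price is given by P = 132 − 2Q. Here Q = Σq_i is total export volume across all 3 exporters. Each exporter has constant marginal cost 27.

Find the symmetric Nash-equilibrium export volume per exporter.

13.125

A representative exporter's profit is π_i = q_i(132 − 2Q) − 27q_i, with Q = q_i + Σ_{j≠i} q_j.
First-order condition: 105 − 4q_i − 2Σ_{j≠i} q_j = 0.
With identical exporters, set every q_j = q: then 105 − 4q − 4q = 0, i.e. q = 105/8 = 13.125.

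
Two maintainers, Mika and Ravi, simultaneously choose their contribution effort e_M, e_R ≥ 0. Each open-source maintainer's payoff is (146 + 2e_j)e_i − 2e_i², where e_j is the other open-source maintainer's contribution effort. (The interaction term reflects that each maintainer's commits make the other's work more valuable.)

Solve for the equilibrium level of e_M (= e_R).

Mika's payoff is (146 + 2e_R)e_M − 2e_M².
∂π/∂e_M = 146 + 2e_R − 4e_M = 0, so e_M = 36.5 + 0.5e_R.
The game is symmetric, so in equilibrium e_R = e_M: the reaction function gives 0.5e_M = 36.5, hence e_M = 73.

73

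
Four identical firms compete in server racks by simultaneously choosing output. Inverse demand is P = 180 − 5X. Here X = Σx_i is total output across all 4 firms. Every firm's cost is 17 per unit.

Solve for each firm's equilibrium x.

6.52

A representative firm's profit is π_i = x_i(180 − 5X) − 17x_i, with X = x_i + Σ_{j≠i} x_j.
First-order condition: 163 − 10x_i − 5Σ_{j≠i} x_j = 0.
Imposing symmetry (x_j = x for all j) turns Σ_{j≠i} x_j into 3x, so 163 = 25x and x = 6.52.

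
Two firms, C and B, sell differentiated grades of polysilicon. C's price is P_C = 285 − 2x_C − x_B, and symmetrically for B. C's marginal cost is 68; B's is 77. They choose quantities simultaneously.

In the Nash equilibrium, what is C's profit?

3872

Firm C's profit: π = x_C(285 − 2x_C − x_B) − 68x_C.
∂π/∂x_C = 217 − 4x_C − x_B = 0 ⇒ x_C = 54.25 − 0.25x_B.
Similarly x_B = 52 − 0.25x_C.
Solving the two reaction functions simultaneously: (1 − (−0.25)(−0.25))x_C = 54.25 − 0.25·52, so 0.9375x_C = 41.25 and x_C = 44.
Then x_B = 52 − 0.25·44 = 41.
P_C = 285 − 2·44 − 41 = 156.
Profit = (156 − 68)·44 = 3872.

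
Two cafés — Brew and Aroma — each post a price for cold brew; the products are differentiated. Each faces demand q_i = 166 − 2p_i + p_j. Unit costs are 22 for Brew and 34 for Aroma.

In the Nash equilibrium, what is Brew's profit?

4920.32

Brew's profit: π = (p_{Brew} − 22)(166 − 2p_{Brew} + p_{Aroma}).
∂π/∂p_{Brew} = 210 − 4p_{Brew} + p_{Aroma} = 0 ⇒ p_{Brew} = 52.5 + 0.25p_{Aroma}.
Similarly p_{Aroma} = 58.5 + 0.25p_{Brew}.
Plugging p_{Aroma} into Brew's best response: p_{Brew} = 52.5 + 0.25(58.5 + 0.25p_{Brew}) ⇒ 0.9375p_{Brew} = 67.125, so p_{Brew} = 71.6.
Then p_{Aroma} = 58.5 + 0.25·71.6 = 76.4.
q_{Brew} = 166 − 2·71.6 + 76.4 = 99.2.
Profit = (71.6 − 22)·99.2 = 4920.32.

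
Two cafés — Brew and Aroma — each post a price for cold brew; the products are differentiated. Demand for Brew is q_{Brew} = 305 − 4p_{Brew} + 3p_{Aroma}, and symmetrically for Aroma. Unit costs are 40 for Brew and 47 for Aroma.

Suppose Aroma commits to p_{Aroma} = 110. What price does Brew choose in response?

Brew's profit: π = (p_{Brew} − 40)(305 − 4p_{Brew} + 3p_{Aroma}).
∂π/∂p_{Brew} = 465 − 8p_{Brew} + 3p_{Aroma} = 0 ⇒ p_{Brew} = 58.125 + 0.375p_{Aroma}.
At p_{Aroma} = 110: p_{Brew} = 58.125 + 0.375·110 = 99.375.

99.375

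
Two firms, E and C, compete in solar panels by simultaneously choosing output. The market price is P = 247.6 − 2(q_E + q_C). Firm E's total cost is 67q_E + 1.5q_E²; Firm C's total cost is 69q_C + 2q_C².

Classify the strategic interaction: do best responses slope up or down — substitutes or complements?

strategic substitutes

Firm E's profit: π = q_E(247.6 − 2(q_E + q_C)) − 67q_E − 1.5q_E².
∂π/∂q_E = 180.6 − 7q_E − 2q_C = 0, so q_E = 25.8 − (2/7)q_C.
The best-response slope dq_E/dq_C = −2/7 < 0: the reaction function is downward-sloping, so the choices are strategic substitutes.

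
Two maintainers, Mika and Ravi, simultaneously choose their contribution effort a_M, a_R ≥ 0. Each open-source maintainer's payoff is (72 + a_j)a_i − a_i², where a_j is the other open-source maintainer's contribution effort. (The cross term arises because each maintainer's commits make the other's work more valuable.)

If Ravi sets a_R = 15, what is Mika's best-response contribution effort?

43.5

Mika's payoff is (72 + a_R)a_M − a_M².
∂π/∂a_M = 72 + a_R − 2a_M = 0, so a_M = 36 + 0.5a_R.
At a_R = 15: a_M = 36 + 0.5·15 = 43.5.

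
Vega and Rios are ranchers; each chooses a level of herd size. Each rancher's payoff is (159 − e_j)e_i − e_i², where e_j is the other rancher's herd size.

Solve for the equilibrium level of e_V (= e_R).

Vega's payoff is (159 − e_R)e_V − e_V².
∂π/∂e_V = 159 − e_R − 2e_V = 0, so e_V = 79.5 − 0.5e_R.
The game is symmetric, so in equilibrium e_R = e_V: the reaction function gives 1.5e_V = 79.5, hence e_V = 53.

53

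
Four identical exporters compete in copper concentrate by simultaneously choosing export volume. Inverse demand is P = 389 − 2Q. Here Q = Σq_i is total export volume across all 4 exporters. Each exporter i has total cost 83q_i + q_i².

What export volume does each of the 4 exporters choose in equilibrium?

25.5

A representative exporter's profit is π_i = q_i(389 − 2Q) − 83q_i − q_i², with Q = q_i + Σ_{j≠i} q_j.
First-order condition: 306 − 6q_i − 2Σ_{j≠i} q_j = 0.
With identical exporters, set every q_j = q: then 306 − 6q − 6q = 0, i.e. q = 306/12 = 25.5.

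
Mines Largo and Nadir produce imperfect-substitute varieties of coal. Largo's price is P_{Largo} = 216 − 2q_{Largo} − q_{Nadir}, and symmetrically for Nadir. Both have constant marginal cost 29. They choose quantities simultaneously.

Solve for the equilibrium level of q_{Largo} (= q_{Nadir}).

37.4

Mine Largo's profit: π = q_{Largo}(216 − 2q_{Largo} − q_{Nadir}) − 29q_{Largo}.
∂π/∂q_{Largo} = 187 − 4q_{Largo} − q_{Nadir} = 0 ⇒ q_{Largo} = 46.75 − 0.25q_{Nadir}.
By symmetry q_{Nadir} = q_{Largo}; substituting into the reaction function, 1.25q_{Largo} = 46.75 and q_{Largo} = 37.4.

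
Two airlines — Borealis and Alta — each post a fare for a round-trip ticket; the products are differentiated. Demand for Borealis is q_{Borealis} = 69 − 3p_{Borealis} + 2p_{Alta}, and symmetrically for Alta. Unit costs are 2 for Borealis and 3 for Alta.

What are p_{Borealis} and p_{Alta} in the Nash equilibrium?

Borealis's profit: π = (p_{Borealis} − 2)(69 − 3p_{Borealis} + 2p_{Alta}).
∂π/∂p_{Borealis} = 75 − 6p_{Borealis} + 2p_{Alta} = 0 ⇒ p_{Borealis} = 12.5 + (1/3)p_{Alta}.
Similarly p_{Alta} = 13 + (1/3)p_{Borealis}.
Substituting the second reaction function into the first: p_{Borealis} = 12.5 + (1/3)(13 + (1/3)p_{Borealis}), which gives (8/9)p_{Borealis} = 101/6 ⇒ p_{Borealis} = 18.9375.
Then p_{Alta} = 13 + (1/3)·18.9375 = 19.3125.

18.9375, 19.3125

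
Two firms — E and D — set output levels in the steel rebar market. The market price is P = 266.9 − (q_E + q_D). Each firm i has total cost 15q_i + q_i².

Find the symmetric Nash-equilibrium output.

50.38

Firm E's profit: π = q_E(266.9 − (q_E + q_D)) − 15q_E − q_E².
∂π/∂q_E = 251.9 − 4q_E − q_D = 0, so q_E = 62.975 − 0.25q_D.
Setting q_E = q_D in the reaction function: q_E = 62.975 − 0.25q_E, so q_E = 62.975 / 1.25 = 50.38.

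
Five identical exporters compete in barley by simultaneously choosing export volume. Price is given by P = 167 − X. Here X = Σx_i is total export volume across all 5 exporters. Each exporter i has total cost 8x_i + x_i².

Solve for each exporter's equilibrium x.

A representative exporter's profit is π_i = x_i(167 − X) − 8x_i − x_i², with X = x_i + Σ_{j≠i} x_j.
First-order condition: 159 − 4x_i − Σ_{j≠i} x_j = 0.
In a symmetric equilibrium every exporter chooses the same x, so Σ_{j≠i} x_j = 4x. The condition becomes 159 − 8x = 0, giving x = 159/8 = 19.875.

19.875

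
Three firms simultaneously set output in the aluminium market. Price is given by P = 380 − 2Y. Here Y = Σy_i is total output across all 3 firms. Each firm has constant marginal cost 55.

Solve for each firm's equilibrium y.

40.625

A representative firm's profit is π_i = y_i(380 − 2Y) − 55y_i, with Y = y_i + Σ_{j≠i} y_j.
First-order condition: 325 − 4y_i − 2Σ_{j≠i} y_j = 0.
Imposing symmetry (y_j = y for all j) turns Σ_{j≠i} y_j into 2y, so 325 = 8y and y = 40.625.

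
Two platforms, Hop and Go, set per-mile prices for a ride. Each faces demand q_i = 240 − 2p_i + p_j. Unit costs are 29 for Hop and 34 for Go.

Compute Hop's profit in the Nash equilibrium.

Hop's profit: π = (p_{Hop} − 29)(240 − 2p_{Hop} + p_{Go}).
∂π/∂p_{Hop} = 298 − 4p_{Hop} + p_{Go} = 0 ⇒ p_{Hop} = 74.5 + 0.25p_{Go}.
Similarly p_{Go} = 77 + 0.25p_{Hop}.
Plugging p_{Go} into Hop's best response: p_{Hop} = 74.5 + 0.25(77 + 0.25p_{Hop}) ⇒ 0.9375p_{Hop} = 93.75, so p_{Hop} = 100.
Then p_{Go} = 77 + 0.25·100 = 102.
q_{Hop} = 240 − 2·100 + 102 = 142.
Profit = (100 − 29)·142 = 10082.

10082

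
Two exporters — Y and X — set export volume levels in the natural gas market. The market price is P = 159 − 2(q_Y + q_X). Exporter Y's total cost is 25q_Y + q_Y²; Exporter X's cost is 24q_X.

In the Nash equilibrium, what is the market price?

Exporter Y's profit: π = q_Y(159 − 2(q_Y + q_X)) − 25q_Y − q_Y².
∂π/∂q_Y = 134 − 6q_Y − 2q_X = 0, so q_Y = 67/3 − (1/3)q_X.
For X: ∂π/∂q_X = 135 − 4q_X − 2q_Y = 0 ⇒ q_X = 33.75 − 0.5q_Y.
Solving the two reaction functions simultaneously: (1 − (−1/3)(−0.5))q_Y = 67/3 − (1/3)·33.75, so (5/6)q_Y = 133/12 and q_Y = 13.3.
Then q_X = 33.75 − 0.5·13.3 = 27.1.
Equilibrium price: P = 159 − 2·40.4 = 78.2.

78.2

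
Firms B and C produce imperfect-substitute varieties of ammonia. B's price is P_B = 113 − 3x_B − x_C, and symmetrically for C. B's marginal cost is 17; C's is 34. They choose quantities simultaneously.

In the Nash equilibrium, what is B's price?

Firm B's profit: π = x_B(113 − 3x_B − x_C) − 17x_B.
∂π/∂x_B = 96 − 6x_B − x_C = 0 ⇒ x_B = 16 − (1/6)x_C.
Similarly x_C = 79/6 − (1/6)x_B.
Plugging x_C into B's best response: x_B = 16 − (1/6)(79/6 − (1/6)x_B) ⇒ (35/36)x_B = 497/36, so x_B = 14.2.
Then x_C = 79/6 − (1/6)·14.2 = 10.8.
P_B = 113 − 3·14.2 − 10.8 = 59.6.

59.6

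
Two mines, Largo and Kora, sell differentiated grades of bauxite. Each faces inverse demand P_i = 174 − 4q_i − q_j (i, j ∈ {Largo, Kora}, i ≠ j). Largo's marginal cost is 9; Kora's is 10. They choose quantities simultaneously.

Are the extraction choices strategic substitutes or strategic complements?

strategic substitutes

Mine Largo's profit: π = q_{Largo}(174 − 4q_{Largo} − q_{Kora}) − 9q_{Largo}.
∂π/∂q_{Largo} = 165 − 8q_{Largo} − q_{Kora} = 0 ⇒ q_{Largo} = 20.625 − 0.125q_{Kora}.
The best-response slope dq_{Largo}/dq_{Kora} = −0.125 < 0: the reaction function is downward-sloping, so the choices are strategic substitutes.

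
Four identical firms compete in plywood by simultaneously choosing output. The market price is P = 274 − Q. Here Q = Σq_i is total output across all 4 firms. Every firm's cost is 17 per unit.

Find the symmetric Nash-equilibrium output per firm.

51.4

A representative firm's profit is π_i = q_i(274 − Q) − 17q_i, with Q = q_i + Σ_{j≠i} q_j.
First-order condition: 257 − 2q_i − Σ_{j≠i} q_j = 0.
In a symmetric equilibrium every firm chooses the same q, so Σ_{j≠i} q_j = 3q. The condition becomes 257 − 5q = 0, giving q = 257/5 = 51.4.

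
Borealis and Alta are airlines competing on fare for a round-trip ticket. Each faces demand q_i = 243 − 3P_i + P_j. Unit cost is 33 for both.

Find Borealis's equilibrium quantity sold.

Borealis's profit: π = (P_{Borealis} − 33)(243 − 3P_{Borealis} + P_{Alta}).
∂π/∂P_{Borealis} = 342 − 6P_{Borealis} + P_{Alta} = 0 ⇒ P_{Borealis} = 57 + (1/6)P_{Alta}.
Setting P_{Borealis} = P_{Alta} in the reaction function: P_{Borealis} = 57 + (1/6)P_{Borealis}, so P_{Borealis} = 57 / (5/6) = 68.4.
q_{Borealis} = 243 − 3·68.4 + 68.4 = 106.2.

106.2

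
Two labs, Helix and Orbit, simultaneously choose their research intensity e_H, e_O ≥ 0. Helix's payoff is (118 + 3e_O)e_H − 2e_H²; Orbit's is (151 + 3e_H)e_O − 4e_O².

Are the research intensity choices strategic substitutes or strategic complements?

Expanding Helix's payoff: 118e_H + 3e_Oe_H − 2e_H².
∂π/∂e_H = 118 + 3e_O − 4e_H = 0, so e_H = 29.5 + 0.75e_O.
The best-response slope de_H/de_O = 0.75 > 0: the reaction function is upward-sloping, so the choices are strategic complements.

strategic complements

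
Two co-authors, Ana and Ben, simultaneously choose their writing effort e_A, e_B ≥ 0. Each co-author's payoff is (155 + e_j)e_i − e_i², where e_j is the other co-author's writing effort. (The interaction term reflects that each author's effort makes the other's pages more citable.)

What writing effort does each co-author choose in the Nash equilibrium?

Ana's payoff is (155 + e_B)e_A − e_A².
∂π/∂e_A = 155 + e_B − 2e_A = 0, so e_A = 77.5 + 0.5e_B.
By symmetry e_B = e_A; substituting into the reaction function, 0.5e_A = 77.5 and e_A = 155.

155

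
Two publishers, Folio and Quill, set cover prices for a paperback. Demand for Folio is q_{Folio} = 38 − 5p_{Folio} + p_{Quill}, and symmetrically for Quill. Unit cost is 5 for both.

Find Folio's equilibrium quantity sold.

10

Folio's profit: π = (p_{Folio} − 5)(38 − 5p_{Folio} + p_{Quill}).
∂π/∂p_{Folio} = 63 − 10p_{Folio} + p_{Quill} = 0 ⇒ p_{Folio} = 6.3 + 0.1p_{Quill}.
Setting p_{Folio} = p_{Quill} in the reaction function: p_{Folio} = 6.3 + 0.1p_{Folio}, so p_{Folio} = 6.3 / 0.9 = 7.
q_{Folio} = 38 − 5·7 + 7 = 10.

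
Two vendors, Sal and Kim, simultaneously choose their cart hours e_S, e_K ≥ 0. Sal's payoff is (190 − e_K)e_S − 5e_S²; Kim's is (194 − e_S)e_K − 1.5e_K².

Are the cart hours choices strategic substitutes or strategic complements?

Expanding Sal's payoff: 190e_S − e_Ke_S − 5e_S².
∂π/∂e_S = 190 − e_K − 10e_S = 0, so e_S = 19 − 0.1e_K.
The best-response slope de_S/de_K = −0.1 < 0: the reaction function is downward-sloping, so the choices are strategic substitutes.

strategic substitutes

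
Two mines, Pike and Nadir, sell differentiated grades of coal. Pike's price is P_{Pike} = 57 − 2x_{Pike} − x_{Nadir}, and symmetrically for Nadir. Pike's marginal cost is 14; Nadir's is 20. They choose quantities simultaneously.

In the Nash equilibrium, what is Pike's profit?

Mine Pike's profit: π = x_{Pike}(57 − 2x_{Pike} − x_{Nadir}) − 14x_{Pike}.
∂π/∂x_{Pike} = 43 − 4x_{Pike} − x_{Nadir} = 0 ⇒ x_{Pike} = 10.75 − 0.25x_{Nadir}.
Similarly x_{Nadir} = 9.25 − 0.25x_{Pike}.
Solving the two reaction functions simultaneously: (1 − (−0.25)(−0.25))x_{Pike} = 10.75 − 0.25·9.25, so 0.9375x_{Pike} = 8.4375 and x_{Pike} = 9.
Then x_{Nadir} = 9.25 − 0.25·9 = 7.
P_{Pike} = 57 − 2·9 − 7 = 32.
Profit = (32 − 14)·9 = 162.

162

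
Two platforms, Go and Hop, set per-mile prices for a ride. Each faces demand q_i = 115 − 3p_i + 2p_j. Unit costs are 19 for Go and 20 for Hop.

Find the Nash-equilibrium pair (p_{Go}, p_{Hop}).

Go's profit: π = (p_{Go} − 19)(115 − 3p_{Go} + 2p_{Hop}).
∂π/∂p_{Go} = 172 − 6p_{Go} + 2p_{Hop} = 0 ⇒ p_{Go} = 86/3 + (1/3)p_{Hop}.
Similarly p_{Hop} = 175/6 + (1/3)p_{Go}.
Plugging p_{Hop} into Go's best response: p_{Go} = 86/3 + (1/3)(175/6 + (1/3)p_{Go}) ⇒ (8/9)p_{Go} = 691/18, so p_{Go} = 43.1875.
Then p_{Hop} = 175/6 + (1/3)·43.1875 = 43.5625.

43.1875, 43.5625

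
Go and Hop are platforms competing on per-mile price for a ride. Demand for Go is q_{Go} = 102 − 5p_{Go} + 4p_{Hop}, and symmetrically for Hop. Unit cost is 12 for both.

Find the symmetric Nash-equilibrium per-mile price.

27

Go's profit: π = (p_{Go} − 12)(102 − 5p_{Go} + 4p_{Hop}).
∂π/∂p_{Go} = 162 − 10p_{Go} + 4p_{Hop} = 0 ⇒ p_{Go} = 16.2 + 0.4p_{Hop}.
Setting p_{Go} = p_{Hop} in the reaction function: p_{Go} = 16.2 + 0.4p_{Go}, so p_{Go} = 16.2 / 0.6 = 27.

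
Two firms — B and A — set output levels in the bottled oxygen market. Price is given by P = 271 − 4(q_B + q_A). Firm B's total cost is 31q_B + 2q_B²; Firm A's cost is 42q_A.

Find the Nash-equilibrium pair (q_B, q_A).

12.55, 22.35

Firm B's profit: π = q_B(271 − 4(q_B + q_A)) − 31q_B − 2q_B².
∂π/∂q_B = 240 − 12q_B − 4q_A = 0, so q_B = 20 − (1/3)q_A.
For A: ∂π/∂q_A = 229 − 8q_A − 4q_B = 0 ⇒ q_A = 28.625 − 0.5q_B.
Substituting the second reaction function into the first: q_B = 20 − (1/3)(28.625 − 0.5q_B), which gives (5/6)q_B = 251/24 ⇒ q_B = 12.55.
Then q_A = 28.625 − 0.5·12.55 = 22.35.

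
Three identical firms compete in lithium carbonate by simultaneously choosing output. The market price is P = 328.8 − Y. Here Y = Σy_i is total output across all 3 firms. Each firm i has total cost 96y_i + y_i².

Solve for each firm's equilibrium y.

A representative firm's profit is π_i = y_i(328.8 − Y) − 96y_i − y_i², with Y = y_i + Σ_{j≠i} y_j.
First-order condition: 232.8 − 4y_i − Σ_{j≠i} y_j = 0.
Imposing symmetry (y_j = y for all j) turns Σ_{j≠i} y_j into 2y, so 232.8 = 6y and y = 38.8.

38.8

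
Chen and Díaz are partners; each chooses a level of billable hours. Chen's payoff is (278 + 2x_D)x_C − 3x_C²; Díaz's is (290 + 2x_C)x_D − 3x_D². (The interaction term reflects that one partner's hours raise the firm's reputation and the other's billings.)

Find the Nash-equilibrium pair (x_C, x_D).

70.25, 71.75

Expanding Chen's payoff: 278x_C + 2x_Dx_C − 3x_C².
∂π/∂x_C = 278 + 2x_D − 6x_C = 0, so x_C = 139/3 + (1/3)x_D.
Likewise for Díaz: x_D = 145/3 + (1/3)x_C.
Substituting the second reaction function into the first: x_C = 139/3 + (1/3)(145/3 + (1/3)x_C), which gives (8/9)x_C = 562/9 ⇒ x_C = 70.25.
Then x_D = 145/3 + (1/3)·70.25 = 71.75.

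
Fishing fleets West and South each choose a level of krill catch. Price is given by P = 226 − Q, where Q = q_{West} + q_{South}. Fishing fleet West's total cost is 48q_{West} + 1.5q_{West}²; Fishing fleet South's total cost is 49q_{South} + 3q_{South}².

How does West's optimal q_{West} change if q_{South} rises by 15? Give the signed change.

Fishing fleet West's profit: π = q_{West}(226 − (q_{West} + q_{South})) − 48q_{West} − 1.5q_{West}².
∂π/∂q_{West} = 178 − 5q_{West} − q_{South} = 0, so q_{West} = 35.6 − 0.2q_{South}.
The reaction-function slope is −0.2, so a 15-unit rise in q_{South} moves q_{West} by −0.2 × 15 = −3. West's best response falls — the actions are strategic substitutes.

-3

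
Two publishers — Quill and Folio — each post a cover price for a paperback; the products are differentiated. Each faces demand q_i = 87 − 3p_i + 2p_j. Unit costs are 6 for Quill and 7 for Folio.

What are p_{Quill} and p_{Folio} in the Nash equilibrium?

26.4375, 26.8125

Quill's profit: π = (p_{Quill} − 6)(87 − 3p_{Quill} + 2p_{Folio}).
∂π/∂p_{Quill} = 105 − 6p_{Quill} + 2p_{Folio} = 0 ⇒ p_{Quill} = 17.5 + (1/3)p_{Folio}.
Similarly p_{Folio} = 18 + (1/3)p_{Quill}.
Solving the two reaction functions simultaneously: (1 − (1/3)(1/3))p_{Quill} = 17.5 + (1/3)·18, so (8/9)p_{Quill} = 23.5 and p_{Quill} = 26.4375.
Then p_{Folio} = 18 + (1/3)·26.4375 = 26.8125.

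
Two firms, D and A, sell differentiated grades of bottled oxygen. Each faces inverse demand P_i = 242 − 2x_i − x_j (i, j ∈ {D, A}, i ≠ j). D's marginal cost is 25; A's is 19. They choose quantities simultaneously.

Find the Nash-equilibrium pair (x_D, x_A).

43, 45

Firm D's profit: π = x_D(242 − 2x_D − x_A) − 25x_D.
∂π/∂x_D = 217 − 4x_D − x_A = 0 ⇒ x_D = 54.25 − 0.25x_A.
Similarly x_A = 55.75 − 0.25x_D.
Solving the two reaction functions simultaneously: (1 − (−0.25)(−0.25))x_D = 54.25 − 0.25·55.75, so 0.9375x_D = 40.3125 and x_D = 43.
Then x_A = 55.75 − 0.25·43 = 45.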